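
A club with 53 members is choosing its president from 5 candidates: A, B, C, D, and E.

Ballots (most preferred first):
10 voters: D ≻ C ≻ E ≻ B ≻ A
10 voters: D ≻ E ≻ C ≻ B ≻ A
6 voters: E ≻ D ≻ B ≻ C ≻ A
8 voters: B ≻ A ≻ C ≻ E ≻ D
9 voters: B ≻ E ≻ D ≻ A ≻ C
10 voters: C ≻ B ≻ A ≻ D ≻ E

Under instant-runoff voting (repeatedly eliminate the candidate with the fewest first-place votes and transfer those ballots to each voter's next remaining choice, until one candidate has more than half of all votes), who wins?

Round 1: A 0, B 17, C 10, D 20, E 6. A eliminated.
Round 2: B 17, C 10, D 20, E 6. E eliminated.
Round 3: B 17, C 10, D 26. C eliminated.
Round 4: B 27, D 26. B has a majority (≥27).

B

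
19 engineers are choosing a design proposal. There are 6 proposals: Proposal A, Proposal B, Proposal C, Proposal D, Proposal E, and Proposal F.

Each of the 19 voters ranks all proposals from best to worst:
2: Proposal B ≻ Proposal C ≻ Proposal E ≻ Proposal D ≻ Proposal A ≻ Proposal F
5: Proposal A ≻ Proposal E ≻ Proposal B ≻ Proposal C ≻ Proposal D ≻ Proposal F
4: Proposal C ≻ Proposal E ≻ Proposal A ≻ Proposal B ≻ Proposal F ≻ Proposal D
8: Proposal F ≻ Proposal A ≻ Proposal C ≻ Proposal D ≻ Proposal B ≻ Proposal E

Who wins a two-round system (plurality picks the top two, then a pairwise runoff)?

Proposal A

Round 1 first-place votes: Proposal A 5, Proposal B 2, Proposal C 4, Proposal D 0, Proposal E 0, Proposal F 8. Proposal F and Proposal A advance.
Runoff: Proposal F is ranked above Proposal A on 8 ballots, Proposal A above Proposal F on 11.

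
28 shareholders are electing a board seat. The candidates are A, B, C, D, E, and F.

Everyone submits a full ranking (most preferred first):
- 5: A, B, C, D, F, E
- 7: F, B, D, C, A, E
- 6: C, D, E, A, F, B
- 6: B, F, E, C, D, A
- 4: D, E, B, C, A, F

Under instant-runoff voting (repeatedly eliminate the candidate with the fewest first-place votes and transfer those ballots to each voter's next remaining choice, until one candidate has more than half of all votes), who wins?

Round 1: A 5, B 6, C 6, D 4, E 0, F 7. E eliminated.
Round 2: A 5, B 6, C 6, D 4, F 7. D eliminated.
Round 3: A 5, B 10, C 6, F 7. A eliminated.
Round 4: B 15, C 6, F 7. B has a majority (≥15).

B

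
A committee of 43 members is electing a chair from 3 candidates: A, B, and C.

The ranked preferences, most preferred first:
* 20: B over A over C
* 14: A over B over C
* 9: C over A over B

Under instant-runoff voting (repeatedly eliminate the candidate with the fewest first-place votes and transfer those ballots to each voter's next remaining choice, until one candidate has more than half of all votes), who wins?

A

Round 1: A 14, B 20, C 9. C eliminated.
Round 2: A 23, B 20. A has a majority (≥22).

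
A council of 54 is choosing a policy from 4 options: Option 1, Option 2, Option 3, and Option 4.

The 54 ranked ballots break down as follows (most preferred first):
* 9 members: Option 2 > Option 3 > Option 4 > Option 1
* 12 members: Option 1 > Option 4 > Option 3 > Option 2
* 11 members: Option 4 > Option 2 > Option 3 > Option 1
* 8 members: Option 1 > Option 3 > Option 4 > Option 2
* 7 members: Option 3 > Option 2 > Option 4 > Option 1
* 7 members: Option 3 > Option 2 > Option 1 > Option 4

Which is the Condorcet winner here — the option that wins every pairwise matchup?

Option 3

Option 3 vs Option 1: 34–20
Option 3 vs Option 2: 34–20
Option 3 vs Option 4: 31–23
Option 3 beats every other option.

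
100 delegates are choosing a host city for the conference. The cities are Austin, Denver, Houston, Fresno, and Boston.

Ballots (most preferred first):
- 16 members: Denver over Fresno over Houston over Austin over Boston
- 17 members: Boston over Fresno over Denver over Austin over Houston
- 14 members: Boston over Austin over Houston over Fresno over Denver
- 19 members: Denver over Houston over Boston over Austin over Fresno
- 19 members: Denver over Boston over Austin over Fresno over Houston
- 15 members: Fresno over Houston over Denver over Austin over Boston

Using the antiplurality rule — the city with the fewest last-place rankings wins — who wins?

Austin

Last-place votes: Austin 0, Denver 14, Houston 36, Fresno 19, Boston 31.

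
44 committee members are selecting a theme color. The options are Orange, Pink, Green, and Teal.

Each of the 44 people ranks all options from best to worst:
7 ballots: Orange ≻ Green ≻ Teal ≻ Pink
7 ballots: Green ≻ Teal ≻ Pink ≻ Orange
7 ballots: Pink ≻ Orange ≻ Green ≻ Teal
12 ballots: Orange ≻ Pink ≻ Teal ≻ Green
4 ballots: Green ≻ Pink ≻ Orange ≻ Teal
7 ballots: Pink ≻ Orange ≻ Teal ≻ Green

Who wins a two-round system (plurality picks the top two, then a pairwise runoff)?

Round 1 first-place votes: Orange 19, Pink 14, Green 11, Teal 0. Orange and Pink advance.
Runoff: Orange is ranked above Pink on 19 ballots, Pink above Orange on 25.

Pink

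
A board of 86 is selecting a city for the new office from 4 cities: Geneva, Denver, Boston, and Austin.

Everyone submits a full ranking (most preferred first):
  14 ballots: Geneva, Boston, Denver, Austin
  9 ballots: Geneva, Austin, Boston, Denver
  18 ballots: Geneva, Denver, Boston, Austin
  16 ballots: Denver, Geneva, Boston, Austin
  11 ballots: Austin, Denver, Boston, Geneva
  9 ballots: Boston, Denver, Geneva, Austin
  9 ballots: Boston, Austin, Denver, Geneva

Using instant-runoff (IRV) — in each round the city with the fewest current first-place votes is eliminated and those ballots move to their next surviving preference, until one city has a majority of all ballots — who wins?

Round 1: Geneva 41, Denver 16, Boston 18, Austin 11. Austin eliminated.
Round 2: Geneva 41, Denver 27, Boston 18. Boston eliminated.
Round 3: Geneva 41, Denver 45. Denver has a majority (≥44).

Denver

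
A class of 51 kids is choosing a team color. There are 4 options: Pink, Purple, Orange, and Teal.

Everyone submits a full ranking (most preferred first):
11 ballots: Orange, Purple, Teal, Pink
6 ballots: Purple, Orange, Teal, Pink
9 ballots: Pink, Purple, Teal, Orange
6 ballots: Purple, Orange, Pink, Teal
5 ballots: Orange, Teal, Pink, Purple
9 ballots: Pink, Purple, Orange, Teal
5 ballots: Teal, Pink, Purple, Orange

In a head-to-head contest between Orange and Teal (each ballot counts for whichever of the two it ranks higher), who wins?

Orange

Orange is ranked above Teal on 37 ballots; Teal above Orange on 14.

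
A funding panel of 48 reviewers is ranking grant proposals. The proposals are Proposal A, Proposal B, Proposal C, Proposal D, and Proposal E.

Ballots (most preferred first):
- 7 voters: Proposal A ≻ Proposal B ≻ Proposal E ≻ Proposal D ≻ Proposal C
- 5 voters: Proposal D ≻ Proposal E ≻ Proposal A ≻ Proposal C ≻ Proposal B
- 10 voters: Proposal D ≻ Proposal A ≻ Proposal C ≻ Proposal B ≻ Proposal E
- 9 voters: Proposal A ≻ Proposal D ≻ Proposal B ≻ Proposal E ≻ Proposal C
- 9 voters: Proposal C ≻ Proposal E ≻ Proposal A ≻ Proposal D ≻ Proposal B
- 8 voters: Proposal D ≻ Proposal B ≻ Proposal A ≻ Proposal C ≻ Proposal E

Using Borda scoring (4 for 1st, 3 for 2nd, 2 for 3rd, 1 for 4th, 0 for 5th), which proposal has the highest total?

Proposal A: 7×4 + 5×2 + 10×3 + 9×4 + 9×2 + 8×2 = 138
Proposal B: 7×3 + 5×0 + 10×1 + 9×2 + 9×0 + 8×3 = 73
Proposal C: 7×0 + 5×1 + 10×2 + 9×0 + 9×4 + 8×1 = 69
Proposal D: 7×1 + 5×4 + 10×4 + 9×3 + 9×1 + 8×4 = 135
Proposal E: 7×2 + 5×3 + 10×0 + 9×1 + 9×3 + 8×0 = 65

Proposal A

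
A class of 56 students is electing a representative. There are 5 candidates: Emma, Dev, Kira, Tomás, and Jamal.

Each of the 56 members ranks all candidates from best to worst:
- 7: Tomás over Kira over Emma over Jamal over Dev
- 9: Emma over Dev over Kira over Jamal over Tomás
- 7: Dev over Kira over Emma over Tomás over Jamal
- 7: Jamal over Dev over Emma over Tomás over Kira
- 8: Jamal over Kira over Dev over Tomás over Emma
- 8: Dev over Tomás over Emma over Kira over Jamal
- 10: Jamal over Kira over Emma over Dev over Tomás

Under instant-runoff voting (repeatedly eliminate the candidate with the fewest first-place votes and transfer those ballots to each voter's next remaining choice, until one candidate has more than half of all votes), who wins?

Emma

Round 1: Emma 9, Dev 15, Kira 0, Tomás 7, Jamal 25. Kira eliminated.
Round 2: Emma 9, Dev 15, Tomás 7, Jamal 25. Tomás eliminated.
Round 3: Emma 16, Dev 15, Jamal 25. Dev eliminated.
Round 4: Emma 31, Jamal 25. Emma has a majority (≥29).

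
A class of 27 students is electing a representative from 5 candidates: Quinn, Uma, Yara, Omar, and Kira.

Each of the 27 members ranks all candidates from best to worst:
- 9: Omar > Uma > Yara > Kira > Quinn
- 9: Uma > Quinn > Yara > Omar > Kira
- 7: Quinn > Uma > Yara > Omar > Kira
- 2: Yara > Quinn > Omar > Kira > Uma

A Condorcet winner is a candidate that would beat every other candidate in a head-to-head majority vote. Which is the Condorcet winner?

Uma vs Quinn: 18–9
Uma vs Yara: 25–2
Uma vs Omar: 16–11
Uma vs Kira: 25–2
Uma beats every other candidate.

Uma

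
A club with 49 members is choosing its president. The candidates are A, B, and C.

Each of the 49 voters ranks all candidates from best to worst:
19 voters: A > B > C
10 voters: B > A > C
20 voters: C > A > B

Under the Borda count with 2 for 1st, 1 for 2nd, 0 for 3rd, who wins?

A: 19×2 + 10×1 + 20×1 = 68
B: 19×1 + 10×2 + 20×0 = 39
C: 19×0 + 10×0 + 20×2 = 40

A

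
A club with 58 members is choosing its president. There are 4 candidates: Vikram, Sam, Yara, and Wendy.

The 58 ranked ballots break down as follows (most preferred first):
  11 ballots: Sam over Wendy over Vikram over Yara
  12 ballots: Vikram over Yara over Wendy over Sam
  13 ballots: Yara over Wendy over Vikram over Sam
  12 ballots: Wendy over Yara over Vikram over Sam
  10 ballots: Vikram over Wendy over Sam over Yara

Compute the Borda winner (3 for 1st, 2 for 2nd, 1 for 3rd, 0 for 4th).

Vikram: 11×1 + 12×3 + 13×1 + 12×1 + 10×3 = 102
Sam: 11×3 + 12×0 + 13×0 + 12×0 + 10×1 = 43
Yara: 11×0 + 12×2 + 13×3 + 12×2 + 10×0 = 87
Wendy: 11×2 + 12×1 + 13×2 + 12×3 + 10×2 = 116

Wendy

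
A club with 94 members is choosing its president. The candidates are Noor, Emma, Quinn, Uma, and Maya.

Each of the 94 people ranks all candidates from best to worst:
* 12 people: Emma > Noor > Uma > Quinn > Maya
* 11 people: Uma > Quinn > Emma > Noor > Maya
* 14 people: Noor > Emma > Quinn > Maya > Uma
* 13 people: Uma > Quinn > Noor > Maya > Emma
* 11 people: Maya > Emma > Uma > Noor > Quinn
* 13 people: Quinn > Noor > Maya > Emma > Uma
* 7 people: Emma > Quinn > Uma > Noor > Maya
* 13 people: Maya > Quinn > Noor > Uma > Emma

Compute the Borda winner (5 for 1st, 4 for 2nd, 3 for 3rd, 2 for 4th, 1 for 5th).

Noor: 12×4 + 11×2 + 14×5 + 13×3 + 11×2 + 13×4 + 7×2 + 13×3 = 306
Emma: 12×5 + 11×3 + 14×4 + 13×1 + 11×4 + 13×2 + 7×5 + 13×1 = 280
Quinn: 12×2 + 11×4 + 14×3 + 13×4 + 11×1 + 13×5 + 7×4 + 13×4 = 318
Uma: 12×3 + 11×5 + 14×1 + 13×5 + 11×3 + 13×1 + 7×3 + 13×2 = 263
Maya: 12×1 + 11×1 + 14×2 + 13×2 + 11×5 + 13×3 + 7×1 + 13×5 = 243

Quinn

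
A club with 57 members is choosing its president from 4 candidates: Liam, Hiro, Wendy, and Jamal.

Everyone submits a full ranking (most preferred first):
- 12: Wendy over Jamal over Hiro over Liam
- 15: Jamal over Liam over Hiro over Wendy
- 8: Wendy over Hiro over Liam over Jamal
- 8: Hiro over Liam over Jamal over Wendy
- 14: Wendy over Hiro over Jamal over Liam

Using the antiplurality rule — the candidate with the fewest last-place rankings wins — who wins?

Last-place votes: Liam 26, Hiro 0, Wendy 23, Jamal 8.

Hiro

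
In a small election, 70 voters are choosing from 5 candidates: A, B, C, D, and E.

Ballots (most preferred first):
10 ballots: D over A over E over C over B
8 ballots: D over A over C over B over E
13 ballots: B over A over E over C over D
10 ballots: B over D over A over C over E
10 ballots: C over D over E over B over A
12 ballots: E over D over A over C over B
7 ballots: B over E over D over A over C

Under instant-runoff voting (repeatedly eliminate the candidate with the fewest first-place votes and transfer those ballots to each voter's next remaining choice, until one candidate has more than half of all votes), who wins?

D

Round 1: A 0, B 30, C 10, D 18, E 12. A eliminated.
Round 2: B 30, C 10, D 18, E 12. C eliminated.
Round 3: B 30, D 28, E 12. E eliminated.
Round 4: B 30, D 40. D has a majority (≥36).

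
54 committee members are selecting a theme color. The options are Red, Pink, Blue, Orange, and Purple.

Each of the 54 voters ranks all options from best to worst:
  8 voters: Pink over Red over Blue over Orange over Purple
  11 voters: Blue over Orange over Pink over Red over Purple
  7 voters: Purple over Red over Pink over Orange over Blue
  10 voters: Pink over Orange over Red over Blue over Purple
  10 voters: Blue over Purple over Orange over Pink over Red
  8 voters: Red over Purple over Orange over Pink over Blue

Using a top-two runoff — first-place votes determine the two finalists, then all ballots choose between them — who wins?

Round 1 first-place votes: Red 8, Pink 18, Blue 21, Orange 0, Purple 7. Blue and Pink advance.
Runoff: Blue is ranked above Pink on 21 ballots, Pink above Blue on 33.

Pink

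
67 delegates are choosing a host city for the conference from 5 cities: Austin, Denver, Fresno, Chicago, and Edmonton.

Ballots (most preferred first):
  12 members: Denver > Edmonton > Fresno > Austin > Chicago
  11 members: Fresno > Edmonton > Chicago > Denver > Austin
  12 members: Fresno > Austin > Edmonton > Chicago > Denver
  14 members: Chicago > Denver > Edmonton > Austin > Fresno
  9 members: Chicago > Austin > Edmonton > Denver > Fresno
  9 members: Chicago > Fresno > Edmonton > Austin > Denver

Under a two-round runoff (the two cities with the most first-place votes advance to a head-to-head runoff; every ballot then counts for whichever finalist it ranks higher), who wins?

Round 1 first-place votes: Austin 0, Denver 12, Fresno 23, Chicago 32, Edmonton 0. Chicago and Fresno advance.
Runoff: Chicago is ranked above Fresno on 32 ballots, Fresno above Chicago on 35.

Fresno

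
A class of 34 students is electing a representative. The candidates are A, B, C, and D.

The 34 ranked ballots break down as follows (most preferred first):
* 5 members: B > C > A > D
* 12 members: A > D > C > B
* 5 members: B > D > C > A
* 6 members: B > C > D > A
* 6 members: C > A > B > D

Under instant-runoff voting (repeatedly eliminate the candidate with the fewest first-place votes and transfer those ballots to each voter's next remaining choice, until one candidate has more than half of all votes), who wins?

Round 1: A 12, B 16, C 6, D 0. D eliminated.
Round 2: A 12, B 16, C 6. C eliminated.
Round 3: A 18, B 16. A has a majority (≥18).

A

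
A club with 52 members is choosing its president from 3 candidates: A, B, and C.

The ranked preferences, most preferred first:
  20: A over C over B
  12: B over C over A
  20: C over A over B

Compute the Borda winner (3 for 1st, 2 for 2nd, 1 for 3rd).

C

A: 20×3 + 12×1 + 20×2 = 112
B: 20×1 + 12×3 + 20×1 = 76
C: 20×2 + 12×2 + 20×3 = 124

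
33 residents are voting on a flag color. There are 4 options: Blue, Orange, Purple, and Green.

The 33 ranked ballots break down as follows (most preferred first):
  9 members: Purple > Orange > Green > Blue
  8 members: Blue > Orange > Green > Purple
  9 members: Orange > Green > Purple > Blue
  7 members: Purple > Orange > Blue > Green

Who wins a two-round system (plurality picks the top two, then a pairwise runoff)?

Orange

Round 1 first-place votes: Blue 8, Orange 9, Purple 16, Green 0. Purple and Orange advance.
Runoff: Purple is ranked above Orange on 16 ballots, Orange above Purple on 17.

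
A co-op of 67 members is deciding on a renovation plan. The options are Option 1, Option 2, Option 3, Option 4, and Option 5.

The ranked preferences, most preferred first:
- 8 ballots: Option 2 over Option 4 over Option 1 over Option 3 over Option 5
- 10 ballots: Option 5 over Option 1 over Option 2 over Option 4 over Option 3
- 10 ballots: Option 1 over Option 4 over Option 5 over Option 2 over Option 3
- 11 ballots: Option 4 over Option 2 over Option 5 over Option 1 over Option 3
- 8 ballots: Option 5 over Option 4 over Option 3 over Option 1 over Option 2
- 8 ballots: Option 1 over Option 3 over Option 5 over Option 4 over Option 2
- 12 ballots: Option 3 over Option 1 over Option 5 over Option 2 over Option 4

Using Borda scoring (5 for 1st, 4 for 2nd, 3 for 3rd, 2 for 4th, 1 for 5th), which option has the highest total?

Option 1: 8×3 + 10×4 + 10×5 + 11×2 + 8×2 + 8×5 + 12×4 = 240
Option 2: 8×5 + 10×3 + 10×2 + 11×4 + 8×1 + 8×1 + 12×2 = 174
Option 3: 8×2 + 10×1 + 10×1 + 11×1 + 8×3 + 8×4 + 12×5 = 163
Option 4: 8×4 + 10×2 + 10×4 + 11×5 + 8×4 + 8×2 + 12×1 = 207
Option 5: 8×1 + 10×5 + 10×3 + 11×3 + 8×5 + 8×3 + 12×3 = 221

Option 1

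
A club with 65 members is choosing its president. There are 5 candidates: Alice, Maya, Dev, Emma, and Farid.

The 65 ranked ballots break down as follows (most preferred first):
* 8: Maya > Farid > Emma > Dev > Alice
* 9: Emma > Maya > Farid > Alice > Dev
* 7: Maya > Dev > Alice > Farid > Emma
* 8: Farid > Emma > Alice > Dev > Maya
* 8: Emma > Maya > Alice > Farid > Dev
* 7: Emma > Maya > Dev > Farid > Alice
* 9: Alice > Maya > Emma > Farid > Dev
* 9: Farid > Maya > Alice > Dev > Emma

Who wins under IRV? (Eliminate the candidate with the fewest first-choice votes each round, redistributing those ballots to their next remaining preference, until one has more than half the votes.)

Round 1: Alice 9, Maya 15, Dev 0, Emma 24, Farid 17. Dev eliminated.
Round 2: Alice 9, Maya 15, Emma 24, Farid 17. Alice eliminated.
Round 3: Maya 24, Emma 24, Farid 17. Farid eliminated.
Round 4: Maya 33, Emma 32. Maya has a majority (≥33).

Maya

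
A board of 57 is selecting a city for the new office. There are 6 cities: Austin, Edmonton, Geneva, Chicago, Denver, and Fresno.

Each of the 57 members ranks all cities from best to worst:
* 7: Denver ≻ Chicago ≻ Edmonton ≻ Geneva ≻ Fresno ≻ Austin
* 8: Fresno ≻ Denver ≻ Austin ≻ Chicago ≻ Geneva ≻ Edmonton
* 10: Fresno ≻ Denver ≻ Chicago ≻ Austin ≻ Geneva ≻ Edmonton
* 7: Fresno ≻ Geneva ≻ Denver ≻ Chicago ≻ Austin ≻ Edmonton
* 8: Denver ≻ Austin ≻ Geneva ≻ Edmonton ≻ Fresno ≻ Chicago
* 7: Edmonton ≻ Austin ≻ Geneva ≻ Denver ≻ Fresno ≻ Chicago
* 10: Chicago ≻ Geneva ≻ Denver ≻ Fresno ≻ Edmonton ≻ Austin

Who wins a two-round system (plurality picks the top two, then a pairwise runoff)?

Denver

Round 1 first-place votes: Austin 0, Edmonton 7, Geneva 0, Chicago 10, Denver 15, Fresno 25. Fresno and Denver advance.
Runoff: Fresno is ranked above Denver on 25 ballots, Denver above Fresno on 32.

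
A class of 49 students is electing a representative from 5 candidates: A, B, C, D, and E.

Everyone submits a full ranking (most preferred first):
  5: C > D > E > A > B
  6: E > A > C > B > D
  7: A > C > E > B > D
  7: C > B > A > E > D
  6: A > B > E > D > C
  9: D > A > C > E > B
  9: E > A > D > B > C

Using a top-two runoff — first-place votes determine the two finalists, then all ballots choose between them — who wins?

A

Round 1 first-place votes: A 13, B 0, C 12, D 9, E 15. E and A advance.
Runoff: E is ranked above A on 20 ballots, A above E on 29.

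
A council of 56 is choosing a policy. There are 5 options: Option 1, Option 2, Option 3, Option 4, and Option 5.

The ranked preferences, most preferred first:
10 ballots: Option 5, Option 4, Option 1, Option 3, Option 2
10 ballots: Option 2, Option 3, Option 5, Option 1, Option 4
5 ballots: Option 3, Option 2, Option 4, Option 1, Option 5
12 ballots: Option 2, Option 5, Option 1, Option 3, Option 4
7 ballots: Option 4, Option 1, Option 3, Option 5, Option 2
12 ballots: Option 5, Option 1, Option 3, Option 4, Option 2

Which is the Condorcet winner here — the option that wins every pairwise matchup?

Option 5 vs Option 1: 44–12
Option 5 vs Option 2: 29–27
Option 5 vs Option 3: 34–22
Option 5 vs Option 4: 44–12
Option 5 beats every other option.

Option 5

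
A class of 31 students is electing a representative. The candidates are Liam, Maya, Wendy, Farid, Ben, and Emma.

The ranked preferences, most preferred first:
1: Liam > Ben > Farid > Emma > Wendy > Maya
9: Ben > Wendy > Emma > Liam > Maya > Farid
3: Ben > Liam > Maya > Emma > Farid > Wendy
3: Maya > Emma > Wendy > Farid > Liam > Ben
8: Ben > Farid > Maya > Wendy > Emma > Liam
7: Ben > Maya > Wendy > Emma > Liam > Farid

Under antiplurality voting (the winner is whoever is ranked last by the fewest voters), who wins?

Emma

Last-place votes: Liam 8, Maya 1, Wendy 3, Farid 16, Ben 3, Emma 0.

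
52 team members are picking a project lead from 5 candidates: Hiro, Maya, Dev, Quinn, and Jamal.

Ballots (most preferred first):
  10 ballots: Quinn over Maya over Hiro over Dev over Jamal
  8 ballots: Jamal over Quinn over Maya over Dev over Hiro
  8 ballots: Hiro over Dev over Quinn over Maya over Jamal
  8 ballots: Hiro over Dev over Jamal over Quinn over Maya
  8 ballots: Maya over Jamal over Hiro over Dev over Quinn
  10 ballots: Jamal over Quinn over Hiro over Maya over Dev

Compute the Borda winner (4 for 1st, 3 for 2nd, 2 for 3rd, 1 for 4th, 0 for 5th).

Hiro: 10×2 + 8×0 + 8×4 + 8×4 + 8×2 + 10×2 = 120
Maya: 10×3 + 8×2 + 8×1 + 8×0 + 8×4 + 10×1 = 96
Dev: 10×1 + 8×1 + 8×3 + 8×3 + 8×1 + 10×0 = 74
Quinn: 10×4 + 8×3 + 8×2 + 8×1 + 8×0 + 10×3 = 118
Jamal: 10×0 + 8×4 + 8×0 + 8×2 + 8×3 + 10×4 = 112

Hiro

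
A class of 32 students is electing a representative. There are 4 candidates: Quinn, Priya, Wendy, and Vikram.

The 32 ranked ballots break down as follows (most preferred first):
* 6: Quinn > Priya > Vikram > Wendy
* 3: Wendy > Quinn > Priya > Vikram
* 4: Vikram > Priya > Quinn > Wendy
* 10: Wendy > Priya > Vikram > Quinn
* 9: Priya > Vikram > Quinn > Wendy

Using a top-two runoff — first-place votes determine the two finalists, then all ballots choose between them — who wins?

Round 1 first-place votes: Quinn 6, Priya 9, Wendy 13, Vikram 4. Wendy and Priya advance.
Runoff: Wendy is ranked above Priya on 13 ballots, Priya above Wendy on 19.

Priya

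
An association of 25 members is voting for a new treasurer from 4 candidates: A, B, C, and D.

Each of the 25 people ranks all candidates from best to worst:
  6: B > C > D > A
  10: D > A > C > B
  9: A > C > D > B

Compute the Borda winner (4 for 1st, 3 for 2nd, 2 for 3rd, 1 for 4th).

A

A: 6×1 + 10×3 + 9×4 = 72
B: 6×4 + 10×1 + 9×1 = 43
C: 6×3 + 10×2 + 9×3 = 65
D: 6×2 + 10×4 + 9×2 = 70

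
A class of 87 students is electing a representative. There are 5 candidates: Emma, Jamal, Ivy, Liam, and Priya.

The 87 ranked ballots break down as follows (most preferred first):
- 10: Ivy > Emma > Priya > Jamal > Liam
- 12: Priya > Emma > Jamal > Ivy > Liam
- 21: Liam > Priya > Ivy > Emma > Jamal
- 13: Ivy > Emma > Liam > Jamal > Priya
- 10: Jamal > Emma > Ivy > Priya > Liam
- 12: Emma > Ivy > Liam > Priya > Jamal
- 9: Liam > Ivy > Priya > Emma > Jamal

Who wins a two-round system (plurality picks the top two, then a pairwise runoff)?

Round 1 first-place votes: Emma 12, Jamal 10, Ivy 23, Liam 30, Priya 12. Liam and Ivy advance.
Runoff: Liam is ranked above Ivy on 30 ballots, Ivy above Liam on 57.

Ivy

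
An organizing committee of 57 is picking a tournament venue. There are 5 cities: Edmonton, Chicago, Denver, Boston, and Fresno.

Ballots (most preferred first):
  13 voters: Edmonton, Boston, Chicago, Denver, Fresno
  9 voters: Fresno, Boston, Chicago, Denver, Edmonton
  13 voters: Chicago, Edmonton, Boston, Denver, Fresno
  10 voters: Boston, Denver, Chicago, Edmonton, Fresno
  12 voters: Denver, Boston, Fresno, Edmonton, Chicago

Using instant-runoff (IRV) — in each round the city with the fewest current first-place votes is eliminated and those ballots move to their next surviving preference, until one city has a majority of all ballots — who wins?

Boston

Round 1: Edmonton 13, Chicago 13, Denver 12, Boston 10, Fresno 9. Fresno eliminated.
Round 2: Edmonton 13, Chicago 13, Denver 12, Boston 19. Denver eliminated.
Round 3: Edmonton 13, Chicago 13, Boston 31. Boston has a majority (≥29).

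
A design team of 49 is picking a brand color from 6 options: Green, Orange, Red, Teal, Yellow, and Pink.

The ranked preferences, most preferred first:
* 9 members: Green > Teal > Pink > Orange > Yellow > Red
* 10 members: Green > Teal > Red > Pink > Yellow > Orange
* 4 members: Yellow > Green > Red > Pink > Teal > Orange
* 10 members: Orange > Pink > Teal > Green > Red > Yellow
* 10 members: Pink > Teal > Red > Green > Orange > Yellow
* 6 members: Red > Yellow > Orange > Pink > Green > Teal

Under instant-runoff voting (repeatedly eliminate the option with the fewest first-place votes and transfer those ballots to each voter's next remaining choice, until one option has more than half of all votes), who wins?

Green

Round 1: Green 19, Orange 10, Red 6, Teal 0, Yellow 4, Pink 10. Teal eliminated.
Round 2: Green 19, Orange 10, Red 6, Yellow 4, Pink 10. Yellow eliminated.
Round 3: Green 23, Orange 10, Red 6, Pink 10. Red eliminated.
Round 4: Green 23, Orange 16, Pink 10. Pink eliminated.
Round 5: Green 33, Orange 16. Green has a majority (≥25).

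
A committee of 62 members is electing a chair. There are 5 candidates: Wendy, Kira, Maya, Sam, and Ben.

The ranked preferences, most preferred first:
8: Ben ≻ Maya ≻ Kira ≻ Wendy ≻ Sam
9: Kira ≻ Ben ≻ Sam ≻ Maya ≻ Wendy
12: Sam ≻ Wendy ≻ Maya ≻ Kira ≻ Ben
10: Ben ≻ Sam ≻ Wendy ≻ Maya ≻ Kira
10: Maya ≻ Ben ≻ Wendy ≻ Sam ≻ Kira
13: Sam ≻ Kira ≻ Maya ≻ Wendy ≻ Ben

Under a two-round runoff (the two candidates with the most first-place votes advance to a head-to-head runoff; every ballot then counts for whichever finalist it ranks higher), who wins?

Ben

Round 1 first-place votes: Wendy 0, Kira 9, Maya 10, Sam 25, Ben 18. Sam and Ben advance.
Runoff: Sam is ranked above Ben on 25 ballots, Ben above Sam on 37.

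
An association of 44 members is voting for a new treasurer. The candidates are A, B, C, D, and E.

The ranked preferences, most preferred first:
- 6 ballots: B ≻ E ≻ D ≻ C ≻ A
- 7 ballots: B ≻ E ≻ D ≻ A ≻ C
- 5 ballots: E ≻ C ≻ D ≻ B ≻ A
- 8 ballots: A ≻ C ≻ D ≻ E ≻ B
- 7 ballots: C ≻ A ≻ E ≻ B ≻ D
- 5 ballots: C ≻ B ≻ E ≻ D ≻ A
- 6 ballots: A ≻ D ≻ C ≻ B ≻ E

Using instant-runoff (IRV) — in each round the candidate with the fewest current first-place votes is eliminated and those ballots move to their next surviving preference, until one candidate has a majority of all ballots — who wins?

C

Round 1: A 14, B 13, C 12, D 0, E 5. D eliminated.
Round 2: A 14, B 13, C 12, E 5. E eliminated.
Round 3: A 14, B 13, C 17. B eliminated.
Round 4: A 21, C 23. C has a majority (≥23).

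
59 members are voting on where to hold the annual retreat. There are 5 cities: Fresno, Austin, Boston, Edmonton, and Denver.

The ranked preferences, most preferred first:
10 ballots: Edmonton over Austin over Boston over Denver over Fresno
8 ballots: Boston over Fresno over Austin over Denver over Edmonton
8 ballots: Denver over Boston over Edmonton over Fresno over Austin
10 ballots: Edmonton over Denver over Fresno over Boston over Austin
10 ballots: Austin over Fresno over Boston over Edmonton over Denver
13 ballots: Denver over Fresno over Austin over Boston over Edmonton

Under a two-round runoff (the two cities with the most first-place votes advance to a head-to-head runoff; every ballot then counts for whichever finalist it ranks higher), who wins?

Edmonton

Round 1 first-place votes: Fresno 0, Austin 10, Boston 8, Edmonton 20, Denver 21. Denver and Edmonton advance.
Runoff: Denver is ranked above Edmonton on 29 ballots, Edmonton above Denver on 30.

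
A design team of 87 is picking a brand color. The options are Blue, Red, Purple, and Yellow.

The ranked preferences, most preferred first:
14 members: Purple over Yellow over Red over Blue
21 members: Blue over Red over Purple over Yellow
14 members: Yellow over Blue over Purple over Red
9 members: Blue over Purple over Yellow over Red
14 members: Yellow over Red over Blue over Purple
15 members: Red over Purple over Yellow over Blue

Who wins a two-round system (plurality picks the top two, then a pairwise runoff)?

Yellow

Round 1 first-place votes: Blue 30, Red 15, Purple 14, Yellow 28. Blue and Yellow advance.
Runoff: Blue is ranked above Yellow on 30 ballots, Yellow above Blue on 57.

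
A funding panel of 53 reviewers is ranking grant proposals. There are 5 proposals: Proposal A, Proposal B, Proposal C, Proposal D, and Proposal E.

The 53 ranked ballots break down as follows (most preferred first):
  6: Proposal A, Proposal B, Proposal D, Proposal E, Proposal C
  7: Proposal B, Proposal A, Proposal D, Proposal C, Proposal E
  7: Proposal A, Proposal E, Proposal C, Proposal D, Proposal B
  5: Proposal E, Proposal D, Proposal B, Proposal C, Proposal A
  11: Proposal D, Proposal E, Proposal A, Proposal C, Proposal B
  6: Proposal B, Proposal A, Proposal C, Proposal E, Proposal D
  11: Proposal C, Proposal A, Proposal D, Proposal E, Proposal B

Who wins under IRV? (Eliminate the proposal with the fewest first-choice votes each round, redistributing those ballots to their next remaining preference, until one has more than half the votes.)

Round 1: Proposal A 13, Proposal B 13, Proposal C 11, Proposal D 11, Proposal E 5. Proposal E eliminated.
Round 2: Proposal A 13, Proposal B 13, Proposal C 11, Proposal D 16. Proposal C eliminated.
Round 3: Proposal A 24, Proposal B 13, Proposal D 16. Proposal B eliminated.
Round 4: Proposal A 37, Proposal D 16. Proposal A has a majority (≥27).

Proposal A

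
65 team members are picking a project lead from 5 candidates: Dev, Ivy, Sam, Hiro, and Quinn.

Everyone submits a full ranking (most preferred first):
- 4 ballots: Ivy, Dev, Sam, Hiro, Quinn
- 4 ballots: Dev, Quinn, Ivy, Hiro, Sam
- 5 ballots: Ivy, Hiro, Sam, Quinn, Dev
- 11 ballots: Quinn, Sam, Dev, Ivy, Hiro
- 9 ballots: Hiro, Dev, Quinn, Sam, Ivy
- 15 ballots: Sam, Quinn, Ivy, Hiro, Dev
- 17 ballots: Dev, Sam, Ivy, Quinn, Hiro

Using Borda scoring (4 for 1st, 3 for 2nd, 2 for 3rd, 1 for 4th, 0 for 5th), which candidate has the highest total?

Dev: 4×3 + 4×4 + 5×0 + 11×2 + 9×3 + 15×0 + 17×4 = 145
Ivy: 4×4 + 4×2 + 5×4 + 11×1 + 9×0 + 15×2 + 17×2 = 119
Sam: 4×2 + 4×0 + 5×2 + 11×3 + 9×1 + 15×4 + 17×3 = 171
Hiro: 4×1 + 4×1 + 5×3 + 11×0 + 9×4 + 15×1 + 17×0 = 74
Quinn: 4×0 + 4×3 + 5×1 + 11×4 + 9×2 + 15×3 + 17×1 = 141

Sam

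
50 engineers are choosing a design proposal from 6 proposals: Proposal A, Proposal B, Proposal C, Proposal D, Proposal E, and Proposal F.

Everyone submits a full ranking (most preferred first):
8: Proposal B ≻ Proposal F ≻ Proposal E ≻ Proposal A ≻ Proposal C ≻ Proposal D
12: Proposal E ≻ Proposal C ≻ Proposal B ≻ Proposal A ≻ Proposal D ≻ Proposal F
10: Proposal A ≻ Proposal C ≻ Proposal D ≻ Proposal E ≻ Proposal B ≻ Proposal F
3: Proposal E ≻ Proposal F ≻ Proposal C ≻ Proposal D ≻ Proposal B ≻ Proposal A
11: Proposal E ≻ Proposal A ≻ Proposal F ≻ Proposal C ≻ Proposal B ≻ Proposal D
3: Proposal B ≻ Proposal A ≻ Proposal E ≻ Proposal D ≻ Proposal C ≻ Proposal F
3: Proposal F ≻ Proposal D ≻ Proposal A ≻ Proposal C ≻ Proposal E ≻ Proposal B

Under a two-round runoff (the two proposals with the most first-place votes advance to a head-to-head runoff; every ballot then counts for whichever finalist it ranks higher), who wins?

Proposal E

Round 1 first-place votes: Proposal A 10, Proposal B 11, Proposal C 0, Proposal D 0, Proposal E 26, Proposal F 3. Proposal E and Proposal B advance.
Runoff: Proposal E is ranked above Proposal B on 39 ballots, Proposal B above Proposal E on 11.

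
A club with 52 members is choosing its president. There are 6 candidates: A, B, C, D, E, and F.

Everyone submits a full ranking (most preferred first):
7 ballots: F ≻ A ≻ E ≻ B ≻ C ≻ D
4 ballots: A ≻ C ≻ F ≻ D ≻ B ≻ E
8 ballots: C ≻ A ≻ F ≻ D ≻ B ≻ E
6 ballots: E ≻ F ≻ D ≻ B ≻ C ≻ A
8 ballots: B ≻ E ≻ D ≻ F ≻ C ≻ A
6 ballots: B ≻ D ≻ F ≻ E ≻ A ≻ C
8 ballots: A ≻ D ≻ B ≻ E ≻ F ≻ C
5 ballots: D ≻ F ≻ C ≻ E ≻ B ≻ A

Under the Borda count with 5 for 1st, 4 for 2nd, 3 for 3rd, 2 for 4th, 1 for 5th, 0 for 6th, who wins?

A: 7×4 + 4×5 + 8×4 + 6×0 + 8×0 + 6×1 + 8×5 + 5×0 = 126
B: 7×2 + 4×1 + 8×1 + 6×2 + 8×5 + 6×5 + 8×3 + 5×1 = 137
C: 7×1 + 4×4 + 8×5 + 6×1 + 8×1 + 6×0 + 8×0 + 5×3 = 92
D: 7×0 + 4×2 + 8×2 + 6×3 + 8×3 + 6×4 + 8×4 + 5×5 = 147
E: 7×3 + 4×0 + 8×0 + 6×5 + 8×4 + 6×2 + 8×2 + 5×2 = 121
F: 7×5 + 4×3 + 8×3 + 6×4 + 8×2 + 6×3 + 8×1 + 5×4 = 157

F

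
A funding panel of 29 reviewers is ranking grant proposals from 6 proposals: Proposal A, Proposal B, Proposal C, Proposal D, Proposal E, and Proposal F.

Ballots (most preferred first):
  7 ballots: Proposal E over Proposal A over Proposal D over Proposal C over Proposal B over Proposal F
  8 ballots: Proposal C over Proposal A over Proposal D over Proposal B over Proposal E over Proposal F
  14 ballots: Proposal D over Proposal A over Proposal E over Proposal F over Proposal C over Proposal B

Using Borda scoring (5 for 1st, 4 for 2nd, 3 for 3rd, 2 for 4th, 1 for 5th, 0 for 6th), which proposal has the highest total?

Proposal A: 7×4 + 8×4 + 14×4 = 116
Proposal B: 7×1 + 8×2 + 14×0 = 23
Proposal C: 7×2 + 8×5 + 14×1 = 68
Proposal D: 7×3 + 8×3 + 14×5 = 115
Proposal E: 7×5 + 8×1 + 14×3 = 85
Proposal F: 7×0 + 8×0 + 14×2 = 28

Proposal A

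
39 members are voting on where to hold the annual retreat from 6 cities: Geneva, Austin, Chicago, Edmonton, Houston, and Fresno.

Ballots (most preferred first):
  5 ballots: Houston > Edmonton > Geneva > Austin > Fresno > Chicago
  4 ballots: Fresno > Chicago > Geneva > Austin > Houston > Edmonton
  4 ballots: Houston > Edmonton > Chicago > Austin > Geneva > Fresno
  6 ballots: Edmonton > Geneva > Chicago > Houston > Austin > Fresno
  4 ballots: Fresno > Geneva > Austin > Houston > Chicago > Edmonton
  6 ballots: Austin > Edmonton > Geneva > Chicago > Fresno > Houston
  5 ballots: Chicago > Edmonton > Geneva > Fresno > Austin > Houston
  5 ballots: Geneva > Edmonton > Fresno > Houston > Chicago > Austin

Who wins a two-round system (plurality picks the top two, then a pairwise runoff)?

Fresno

Round 1 first-place votes: Geneva 5, Austin 6, Chicago 5, Edmonton 6, Houston 9, Fresno 8. Houston and Fresno advance.
Runoff: Houston is ranked above Fresno on 15 ballots, Fresno above Houston on 24.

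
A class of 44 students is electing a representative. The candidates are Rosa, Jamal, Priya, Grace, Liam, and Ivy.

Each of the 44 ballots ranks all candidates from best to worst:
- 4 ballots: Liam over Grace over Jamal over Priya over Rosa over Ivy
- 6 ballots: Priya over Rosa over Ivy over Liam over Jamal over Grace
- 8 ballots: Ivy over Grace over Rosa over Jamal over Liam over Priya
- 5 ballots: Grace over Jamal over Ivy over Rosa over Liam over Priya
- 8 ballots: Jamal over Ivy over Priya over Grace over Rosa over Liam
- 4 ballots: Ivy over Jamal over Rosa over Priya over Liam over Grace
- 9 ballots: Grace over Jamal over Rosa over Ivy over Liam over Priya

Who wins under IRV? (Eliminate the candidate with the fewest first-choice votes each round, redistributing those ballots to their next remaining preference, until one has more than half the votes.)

Ivy

Round 1: Rosa 0, Jamal 8, Priya 6, Grace 14, Liam 4, Ivy 12. Rosa eliminated.
Round 2: Jamal 8, Priya 6, Grace 14, Liam 4, Ivy 12. Liam eliminated.
Round 3: Jamal 8, Priya 6, Grace 18, Ivy 12. Priya eliminated.
Round 4: Jamal 8, Grace 18, Ivy 18. Jamal eliminated.
Round 5: Grace 18, Ivy 26. Ivy has a majority (≥23).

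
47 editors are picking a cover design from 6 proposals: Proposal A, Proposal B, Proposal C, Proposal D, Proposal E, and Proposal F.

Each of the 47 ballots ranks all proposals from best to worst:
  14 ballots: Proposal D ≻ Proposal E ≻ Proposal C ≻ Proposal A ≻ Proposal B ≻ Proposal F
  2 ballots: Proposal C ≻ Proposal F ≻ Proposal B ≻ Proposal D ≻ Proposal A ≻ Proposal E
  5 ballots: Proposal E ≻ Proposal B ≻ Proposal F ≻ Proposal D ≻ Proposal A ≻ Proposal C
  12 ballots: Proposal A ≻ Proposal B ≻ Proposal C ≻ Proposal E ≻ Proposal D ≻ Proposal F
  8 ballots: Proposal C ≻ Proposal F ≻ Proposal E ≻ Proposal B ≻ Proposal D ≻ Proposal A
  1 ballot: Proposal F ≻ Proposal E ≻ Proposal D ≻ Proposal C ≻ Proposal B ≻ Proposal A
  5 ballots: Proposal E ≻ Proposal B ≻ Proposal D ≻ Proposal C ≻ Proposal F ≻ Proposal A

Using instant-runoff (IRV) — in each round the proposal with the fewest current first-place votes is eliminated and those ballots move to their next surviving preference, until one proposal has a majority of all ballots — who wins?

Round 1: Proposal A 12, Proposal B 0, Proposal C 10, Proposal D 14, Proposal E 10, Proposal F 1. Proposal B eliminated.
Round 2: Proposal A 12, Proposal C 10, Proposal D 14, Proposal E 10, Proposal F 1. Proposal F eliminated.
Round 3: Proposal A 12, Proposal C 10, Proposal D 14, Proposal E 11. Proposal C eliminated.
Round 4: Proposal A 12, Proposal D 16, Proposal E 19. Proposal A eliminated.
Round 5: Proposal D 16, Proposal E 31. Proposal E has a majority (≥24).

Proposal E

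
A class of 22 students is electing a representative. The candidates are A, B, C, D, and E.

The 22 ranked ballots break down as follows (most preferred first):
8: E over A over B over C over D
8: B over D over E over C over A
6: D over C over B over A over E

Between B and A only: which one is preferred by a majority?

B

B is ranked above A on 14 ballots; A above B on 8.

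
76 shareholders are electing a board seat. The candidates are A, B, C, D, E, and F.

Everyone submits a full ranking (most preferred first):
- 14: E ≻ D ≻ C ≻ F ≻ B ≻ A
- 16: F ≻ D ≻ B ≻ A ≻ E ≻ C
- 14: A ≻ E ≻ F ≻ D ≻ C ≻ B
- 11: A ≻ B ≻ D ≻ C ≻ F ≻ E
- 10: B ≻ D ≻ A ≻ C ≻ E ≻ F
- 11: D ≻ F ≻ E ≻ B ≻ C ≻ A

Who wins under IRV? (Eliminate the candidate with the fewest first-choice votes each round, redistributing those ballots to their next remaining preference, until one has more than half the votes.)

Round 1: A 25, B 10, C 0, D 11, E 14, F 16. C eliminated.
Round 2: A 25, B 10, D 11, E 14, F 16. B eliminated.
Round 3: A 25, D 21, E 14, F 16. E eliminated.
Round 4: A 25, D 35, F 16. F eliminated.
Round 5: A 25, D 51. D has a majority (≥39).

D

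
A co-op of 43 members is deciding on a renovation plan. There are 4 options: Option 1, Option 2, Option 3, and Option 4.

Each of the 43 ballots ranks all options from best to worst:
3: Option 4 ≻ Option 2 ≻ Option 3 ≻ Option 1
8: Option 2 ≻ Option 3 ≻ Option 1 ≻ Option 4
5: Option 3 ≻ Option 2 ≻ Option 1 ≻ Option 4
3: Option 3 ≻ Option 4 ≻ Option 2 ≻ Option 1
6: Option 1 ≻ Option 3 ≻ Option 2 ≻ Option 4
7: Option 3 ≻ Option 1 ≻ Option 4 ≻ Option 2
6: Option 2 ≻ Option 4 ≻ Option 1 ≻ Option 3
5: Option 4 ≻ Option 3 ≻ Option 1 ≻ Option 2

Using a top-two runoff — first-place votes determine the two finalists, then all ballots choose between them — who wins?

Round 1 first-place votes: Option 1 6, Option 2 14, Option 3 15, Option 4 8. Option 3 and Option 2 advance.
Runoff: Option 3 is ranked above Option 2 on 26 ballots, Option 2 above Option 3 on 17.

Option 3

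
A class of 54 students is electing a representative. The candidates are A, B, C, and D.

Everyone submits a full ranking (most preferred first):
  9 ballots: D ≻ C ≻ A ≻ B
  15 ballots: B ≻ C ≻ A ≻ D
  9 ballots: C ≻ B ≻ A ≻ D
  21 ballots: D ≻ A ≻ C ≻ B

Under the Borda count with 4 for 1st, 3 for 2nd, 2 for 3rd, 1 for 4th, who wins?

A: 9×2 + 15×2 + 9×2 + 21×3 = 129
B: 9×1 + 15×4 + 9×3 + 21×1 = 117
C: 9×3 + 15×3 + 9×4 + 21×2 = 150
D: 9×4 + 15×1 + 9×1 + 21×4 = 144

C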